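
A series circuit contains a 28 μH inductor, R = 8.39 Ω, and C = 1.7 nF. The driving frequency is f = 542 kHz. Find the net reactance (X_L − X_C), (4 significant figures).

ω = 2πf = 3.405e+06 rad/s
X_L = ωL = 95.35 Ω
X_C = 1/(ωC) = 172.7 Ω
X = 95.35 − 172.7 = -77.38 Ω

-77.38 Ω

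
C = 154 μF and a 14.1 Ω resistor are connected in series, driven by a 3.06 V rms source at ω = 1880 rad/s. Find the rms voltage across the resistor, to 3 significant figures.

2.97 V

X_C = 1/(ωC) = 3.45 Ω
Z = 14.1 − j3.45 Ω
|Z| = √(14.1² + 3.45²) = 14.5 Ω
I = V/|Z| = 211 mA
V_R = I·|Z_R| = 0.211 × 14.1 = 2.97 V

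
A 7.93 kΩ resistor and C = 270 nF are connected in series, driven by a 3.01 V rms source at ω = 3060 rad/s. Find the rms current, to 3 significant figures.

X_C = 1/(ωC) = 1210 Ω
Z = 7930 − j1210 Ω
|Z| = √(7930² + 1210²) = 8020 Ω
I = V/|Z| = 3.01/8020 = 375 μA

375 μA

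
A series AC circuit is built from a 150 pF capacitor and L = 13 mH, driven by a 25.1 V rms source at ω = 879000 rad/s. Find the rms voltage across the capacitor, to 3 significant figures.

X_L = ωL = 11400 Ω
X_C = 1/(ωC) = 7580 Ω
Net reactance X = X_L − X_C = 3840 Ω
Z = j3840 Ω
|Z| = √(0² + 3840²) = 3840 Ω
I = V/|Z| = 6.53 mA
V_C = I·|Z_C| = 0.00653 × 7580 = 49.5 V

49.5 V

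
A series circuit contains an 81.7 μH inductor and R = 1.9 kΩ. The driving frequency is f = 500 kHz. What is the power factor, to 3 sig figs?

0.991

ω = 2πf = 3.142e+06 rad/s
X_L = ωL = 257 Ω
Z = 1900 + j257 Ω
|Z| = √(1900² + 257²) = 1920 Ω
∠Z = arctan(257/1900) = 7.69°
cos φ = cos(7.69°) = 0.991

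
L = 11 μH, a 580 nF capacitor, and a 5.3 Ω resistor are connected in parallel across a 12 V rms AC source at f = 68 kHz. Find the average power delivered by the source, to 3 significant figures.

ω = 2πf = 427300 rad/s
X_L = ωL = 4.70 Ω
X_C = 1/(ωC) = 4.04 Ω
Parallel: admittances add. Y = 1/R + 1/(jωL) + jωC
Y = (0.189 + j0.0350) S
|Y| = 0.192 S → |Z| = 1/|Y| = 5.21 Ω, ∠Z = −∠Y = -10.5°
I = V/|Z| = 2.30 A
P = VI cos φ = 12 × 2.30 × cos(-10.5°) = 27.2 W

27.2 W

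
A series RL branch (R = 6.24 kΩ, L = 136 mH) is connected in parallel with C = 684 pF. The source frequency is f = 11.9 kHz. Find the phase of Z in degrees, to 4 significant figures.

ω = 2πf = 74770 rad/s
X_L = ωL = 10170 Ω
X_C = 1/(ωC) = 19550 Ω
Branch 1 (R+jX_L): Z₁ = 6240 + j10170 Ω, |Z₁| = 11930 Ω
Branch 2 (−jX_C): Z₂ = −j19550 Ω
Parallel: Z = Z₁Z₂/(Z₁+Z₂), |Z| = 20700 Ω, ∠Z = 24.84°

24.84°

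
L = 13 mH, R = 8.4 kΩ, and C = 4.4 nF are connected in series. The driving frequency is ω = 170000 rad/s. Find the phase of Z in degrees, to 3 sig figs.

X_L = ωL = 2210 Ω
X_C = 1/(ωC) = 1340 Ω
Net reactance X = X_L − X_C = 873 Ω
Z = 8400 + j873 Ω
|Z| = √(8400² + 873²) = 8450 Ω
∠Z = arctan(873/8400) = 5.93°

5.93°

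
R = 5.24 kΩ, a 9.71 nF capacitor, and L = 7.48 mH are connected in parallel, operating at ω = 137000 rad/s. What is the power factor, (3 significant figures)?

X_L = ωL = 1020 Ω
X_C = 1/(ωC) = 752 Ω
Parallel: admittances add. Y = 1/R + 1/(jωL) + jωC
Y = (0.000191 + j0.000354) S
|Y| = 0.000403 S → |Z| = 1/|Y| = 2480 Ω, ∠Z = −∠Y = -61.7°
cos φ = cos(-61.7°) = 0.474

0.474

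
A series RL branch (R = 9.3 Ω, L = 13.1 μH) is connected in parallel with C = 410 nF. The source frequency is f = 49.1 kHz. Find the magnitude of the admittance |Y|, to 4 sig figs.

ω = 2πf = 308500 rad/s
X_L = ωL = 4.041 Ω
X_C = 1/(ωC) = 7.906 Ω
Branch 1 (R+jX_L): Z₁ = 9.300 + j4.041 Ω, |Z₁| = 10.14 Ω
Branch 2 (−jX_C): Z₂ = −j7.906 Ω
Parallel: Z = Z₁Z₂/(Z₁+Z₂), |Z| = 7.960 Ω, ∠Z = -43.95°
|Y| = 1/|Z| = 125.6 mS

125.6 mS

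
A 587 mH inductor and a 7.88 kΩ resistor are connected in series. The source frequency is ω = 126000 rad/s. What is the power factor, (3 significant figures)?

0.106

X_L = ωL = 74000 Ω
Z = 7880 + j74000 Ω
|Z| = √(7880² + 74000²) = 74400 Ω
∠Z = arctan(74000/7880) = 83.9°
cos φ = cos(83.9°) = 0.106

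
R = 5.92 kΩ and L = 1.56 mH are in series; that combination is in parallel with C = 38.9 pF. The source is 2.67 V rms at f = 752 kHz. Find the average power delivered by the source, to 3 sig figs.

472 μW

ω = 2πf = 4.725e+06 rad/s
X_L = ωL = 7370 Ω
X_C = 1/(ωC) = 5440 Ω
Branch 1 (R+jX_L): Z₁ = 5920 + j7370 Ω, |Z₁| = 9450 Ω
Branch 2 (−jX_C): Z₂ = −j5440 Ω
Parallel: Z = Z₁Z₂/(Z₁+Z₂), |Z| = 8260 Ω, ∠Z = -56.8°
I = V/|Z| = 323 μA
P = VI cos φ = 2.67 × 0.000323 × cos(-56.8°) = 472 μW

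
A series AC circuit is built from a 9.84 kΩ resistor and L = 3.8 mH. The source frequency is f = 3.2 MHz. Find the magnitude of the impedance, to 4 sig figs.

77030 Ω

ω = 2πf = 2.011e+07 rad/s
X_L = ωL = 76400 Ω
Z = 9840 + j76400 Ω
|Z| = √(9840² + 76400²) = 77030 Ω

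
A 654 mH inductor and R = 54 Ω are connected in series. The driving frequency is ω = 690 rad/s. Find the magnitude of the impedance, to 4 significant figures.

X_L = ωL = 451.3 Ω
Z = 54.00 + j451.3 Ω
|Z| = √(54.00² + 451.3²) = 454.5 Ω

454.5 Ω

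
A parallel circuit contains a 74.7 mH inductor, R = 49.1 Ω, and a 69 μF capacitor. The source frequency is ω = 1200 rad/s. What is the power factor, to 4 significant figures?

X_L = ωL = 89.64 Ω
X_C = 1/(ωC) = 12.08 Ω
Parallel: admittances add. Y = 1/R + 1/(jωL) + jωC
Y = (0.02037 + j0.07164) S
|Y| = 0.07448 S → |Z| = 1/|Y| = 13.43 Ω, ∠Z = −∠Y = -74.13°
cos φ = cos(-74.13°) = 0.2734

0.2734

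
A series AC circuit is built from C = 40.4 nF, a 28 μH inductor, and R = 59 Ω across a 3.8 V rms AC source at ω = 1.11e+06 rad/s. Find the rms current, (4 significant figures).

63.71 mA

X_L = ωL = 31.08 Ω
X_C = 1/(ωC) = 22.30 Ω
Net reactance X = X_L − X_C = 8.780 Ω
Z = 59.00 + j8.780 Ω
|Z| = √(59.00² + 8.780²) = 59.65 Ω
I = V/|Z| = 3.8/59.65 = 63.71 mA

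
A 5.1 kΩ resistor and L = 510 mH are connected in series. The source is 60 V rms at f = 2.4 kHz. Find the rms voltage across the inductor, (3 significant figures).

50.0 V

ω = 2πf = 15080 rad/s
X_L = ωL = 7690 Ω
Z = 5100 + j7690 Ω
|Z| = √(5100² + 7690²) = 9230 Ω
I = V/|Z| = 6.50 mA
V_L = I·|Z_L| = 0.00650 × 7690 = 50.0 V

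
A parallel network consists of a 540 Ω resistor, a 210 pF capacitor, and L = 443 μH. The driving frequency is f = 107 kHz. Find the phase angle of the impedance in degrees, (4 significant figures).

ω = 2πf = 672300 rad/s
X_L = ωL = 297.8 Ω
X_C = 1/(ωC) = 7083 Ω
Parallel: admittances add. Y = 1/R + 1/(jωL) + jωC
Y = (0.001852 − j0.003216) S
|Y| = 0.003711 S → |Z| = 1/|Y| = 269.4 Ω, ∠Z = −∠Y = 60.07°

60.07°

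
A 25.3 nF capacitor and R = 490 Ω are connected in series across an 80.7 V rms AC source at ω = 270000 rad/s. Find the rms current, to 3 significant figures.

X_C = 1/(ωC) = 146 Ω
Z = 490 − j146 Ω
|Z| = √(490² + 146²) = 511 Ω
I = V/|Z| = 80.7/511 = 158 mA

158 mA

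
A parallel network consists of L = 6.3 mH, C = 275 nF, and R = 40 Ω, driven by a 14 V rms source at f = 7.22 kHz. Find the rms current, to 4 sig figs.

ω = 2πf = 45360 rad/s
X_L = ωL = 285.8 Ω
X_C = 1/(ωC) = 80.16 Ω
Parallel: admittances add. Y = 1/R + 1/(jωL) + jωC
Y = (0.02500 + j0.008976) S
|Y| = 0.02656 S → |Z| = 1/|Y| = 37.65 Ω, ∠Z = −∠Y = -19.75°
I = V/|Z| = 14/37.65 = 371.9 mA

371.9 mA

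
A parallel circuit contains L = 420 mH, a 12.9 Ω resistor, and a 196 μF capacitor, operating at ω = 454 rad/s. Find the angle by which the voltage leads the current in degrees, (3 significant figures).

-47.2°

X_L = ωL = 191 Ω
X_C = 1/(ωC) = 11.2 Ω
Parallel: admittances add. Y = 1/R + 1/(jωL) + jωC
Y = (0.0775 + j0.0837) S
|Y| = 0.114 S → |Z| = 1/|Y| = 8.76 Ω, ∠Z = −∠Y = -47.2°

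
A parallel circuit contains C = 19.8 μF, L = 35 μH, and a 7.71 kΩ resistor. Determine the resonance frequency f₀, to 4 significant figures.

6.046 kHz

ω₀ = 1/√(LC) = 1/√(3.5e-05 × 1.98e-05) = 37990 rad/s
f₀ = ω₀/(2π) = 6.046 kHz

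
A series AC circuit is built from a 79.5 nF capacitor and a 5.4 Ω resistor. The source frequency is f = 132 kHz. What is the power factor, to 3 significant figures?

0.335

ω = 2πf = 829400 rad/s
X_C = 1/(ωC) = 15.2 Ω
Z = 5.40 − j15.2 Ω
|Z| = √(5.40² + 15.2²) = 16.1 Ω
∠Z = arctan(-15.2/5.40) = -70.4°
cos φ = cos(-70.4°) = 0.335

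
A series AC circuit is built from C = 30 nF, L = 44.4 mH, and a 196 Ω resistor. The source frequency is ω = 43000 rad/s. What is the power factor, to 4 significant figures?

X_L = ωL = 1909 Ω
X_C = 1/(ωC) = 775.2 Ω
Net reactance X = X_L − X_C = 1134 Ω
Z = 196.0 + j1134 Ω
|Z| = √(196.0² + 1134²) = 1151 Ω
∠Z = arctan(1134/196.0) = 80.19°
cos φ = cos(80.19°) = 0.1703

0.1703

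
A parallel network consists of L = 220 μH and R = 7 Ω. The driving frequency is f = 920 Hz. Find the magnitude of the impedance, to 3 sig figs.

1.25 Ω

ω = 2πf = 5781 rad/s
X_L = ωL = 1.27 Ω
Parallel: admittances add. Y = 1/R + 1/(jωL)
Y = (0.143 − j0.786) S
|Y| = 0.799 S → |Z| = 1/|Y| = 1.25 Ω, ∠Z = −∠Y = 79.7°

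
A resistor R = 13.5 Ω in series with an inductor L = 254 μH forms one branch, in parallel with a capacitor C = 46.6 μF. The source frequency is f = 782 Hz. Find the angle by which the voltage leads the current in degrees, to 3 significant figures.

-71.7°

ω = 2πf = 4913 rad/s
X_L = ωL = 1.25 Ω
X_C = 1/(ωC) = 4.37 Ω
Branch 1 (R+jX_L): Z₁ = 13.5 + j1.25 Ω, |Z₁| = 13.6 Ω
Branch 2 (−jX_C): Z₂ = −j4.37 Ω
Parallel: Z = Z₁Z₂/(Z₁+Z₂), |Z| = 4.27 Ω, ∠Z = -71.7°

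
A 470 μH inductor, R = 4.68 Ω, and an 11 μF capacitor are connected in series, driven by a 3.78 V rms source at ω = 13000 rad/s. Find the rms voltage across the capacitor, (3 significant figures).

X_L = ωL = 6.11 Ω
X_C = 1/(ωC) = 6.99 Ω
Net reactance X = X_L − X_C = -0.883 Ω
Z = 4.68 − j0.883 Ω
|Z| = √(4.68² + 0.883²) = 4.76 Ω
I = V/|Z| = 794 mA
V_C = I·|Z_C| = 0.794 × 6.99 = 5.55 V

5.55 V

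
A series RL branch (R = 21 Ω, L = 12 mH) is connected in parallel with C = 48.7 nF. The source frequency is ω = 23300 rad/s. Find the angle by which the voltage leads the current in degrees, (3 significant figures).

83.7°

X_L = ωL = 280 Ω
X_C = 1/(ωC) = 881 Ω
Branch 1 (R+jX_L): Z₁ = 21.0 + j280 Ω, |Z₁| = 280 Ω
Branch 2 (−jX_C): Z₂ = −j881 Ω
Parallel: Z = Z₁Z₂/(Z₁+Z₂), |Z| = 410 Ω, ∠Z = 83.7°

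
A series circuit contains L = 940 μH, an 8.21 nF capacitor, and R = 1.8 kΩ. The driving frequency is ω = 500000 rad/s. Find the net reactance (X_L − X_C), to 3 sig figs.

X_L = ωL = 470 Ω
X_C = 1/(ωC) = 244 Ω
X = 470 − 244 = 226 Ω

226 Ω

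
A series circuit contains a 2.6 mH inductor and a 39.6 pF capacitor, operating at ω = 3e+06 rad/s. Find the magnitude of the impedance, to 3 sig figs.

X_L = ωL = 7800 Ω
X_C = 1/(ωC) = 8420 Ω
Net reactance X = X_L − X_C = -618 Ω
Z = − j618 Ω
|Z| = √(0² + 618²) = 618 Ω

618 Ω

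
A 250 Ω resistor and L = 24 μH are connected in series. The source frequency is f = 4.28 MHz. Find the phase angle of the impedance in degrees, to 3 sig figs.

68.8°

ω = 2πf = 2.689e+07 rad/s
X_L = ωL = 645 Ω
Z = 250 + j645 Ω
|Z| = √(250² + 645²) = 692 Ω
∠Z = arctan(645/250) = 68.8°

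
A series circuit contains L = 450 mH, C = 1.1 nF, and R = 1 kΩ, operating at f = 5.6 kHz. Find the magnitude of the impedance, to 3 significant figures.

10100 Ω

ω = 2πf = 35190 rad/s
X_L = ωL = 15800 Ω
X_C = 1/(ωC) = 25800 Ω
Net reactance X = X_L − X_C = -10000 Ω
Z = 1000 − j10000 Ω
|Z| = √(1000² + 10000²) = 10100 Ω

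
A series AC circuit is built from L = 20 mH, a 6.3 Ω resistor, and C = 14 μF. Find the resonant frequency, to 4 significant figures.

300.8 Hz

ω₀ = 1/√(LC) = 1/√(0.02 × 1.4e-05) = 1890 rad/s
f₀ = ω₀/(2π) = 300.8 Hz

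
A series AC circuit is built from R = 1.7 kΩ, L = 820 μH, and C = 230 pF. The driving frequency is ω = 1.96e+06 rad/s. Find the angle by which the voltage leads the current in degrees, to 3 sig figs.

X_L = ωL = 1610 Ω
X_C = 1/(ωC) = 2220 Ω
Net reactance X = X_L − X_C = -611 Ω
Z = 1700 − j611 Ω
|Z| = √(1700² + 611²) = 1810 Ω
∠Z = arctan(-611/1700) = -19.8°

-19.8°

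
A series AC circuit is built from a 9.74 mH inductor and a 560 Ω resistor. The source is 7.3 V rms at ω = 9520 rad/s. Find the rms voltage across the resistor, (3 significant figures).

7.20 V

X_L = ωL = 92.7 Ω
Z = 560 + j92.7 Ω
|Z| = √(560² + 92.7²) = 568 Ω
I = V/|Z| = 12.9 mA
V_R = I·|Z_R| = 0.0129 × 560 = 7.20 V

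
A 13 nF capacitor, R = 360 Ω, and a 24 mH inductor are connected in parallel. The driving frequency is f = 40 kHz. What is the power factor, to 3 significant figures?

0.667

ω = 2πf = 251300 rad/s
X_L = ωL = 6030 Ω
X_C = 1/(ωC) = 306 Ω
Parallel: admittances add. Y = 1/R + 1/(jωL) + jωC
Y = (0.00278 + j0.00310) S
|Y| = 0.00416 S → |Z| = 1/|Y| = 240 Ω, ∠Z = −∠Y = -48.2°
cos φ = cos(-48.2°) = 0.667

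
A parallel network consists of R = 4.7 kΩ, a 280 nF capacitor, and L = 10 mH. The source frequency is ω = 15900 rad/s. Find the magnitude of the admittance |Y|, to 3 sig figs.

X_L = ωL = 159 Ω
X_C = 1/(ωC) = 225 Ω
Parallel: admittances add. Y = 1/R + 1/(jωL) + jωC
Y = (0.000213 − j0.00184) S
|Y| = 0.00185 S → |Z| = 1/|Y| = 541 Ω, ∠Z = −∠Y = 83.4°

1.85 mS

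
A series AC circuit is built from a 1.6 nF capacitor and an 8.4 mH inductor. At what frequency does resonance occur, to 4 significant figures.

ω₀ = 1/√(LC) = 1/√(0.0084 × 1.6e-09) = 272800 rad/s
f₀ = ω₀/(2π) = 43.41 kHz

43.41 kHz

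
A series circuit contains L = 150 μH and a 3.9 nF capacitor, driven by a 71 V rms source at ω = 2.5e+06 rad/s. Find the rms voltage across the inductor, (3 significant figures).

X_L = ωL = 375 Ω
X_C = 1/(ωC) = 103 Ω
Net reactance X = X_L − X_C = 272 Ω
Z = j272 Ω
|Z| = √(0² + 272²) = 272 Ω
I = V/|Z| = 261 mA
V_L = I·|Z_L| = 0.261 × 375 = 97.7 V

97.7 V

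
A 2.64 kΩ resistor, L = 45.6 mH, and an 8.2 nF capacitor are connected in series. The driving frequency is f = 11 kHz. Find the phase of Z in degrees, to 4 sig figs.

27.72°

ω = 2πf = 69120 rad/s
X_L = ωL = 3152 Ω
X_C = 1/(ωC) = 1764 Ω
Net reactance X = X_L − X_C = 1387 Ω
Z = 2640 + j1387 Ω
|Z| = √(2640² + 1387²) = 2982 Ω
∠Z = arctan(1387/2640) = 27.72°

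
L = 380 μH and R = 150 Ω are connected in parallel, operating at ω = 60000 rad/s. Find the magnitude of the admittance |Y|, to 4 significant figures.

X_L = ωL = 22.80 Ω
Parallel: admittances add. Y = 1/R + 1/(jωL)
Y = (0.006667 − j0.04386) S
|Y| = 0.04436 S → |Z| = 1/|Y| = 22.54 Ω, ∠Z = −∠Y = 81.36°

44.36 mS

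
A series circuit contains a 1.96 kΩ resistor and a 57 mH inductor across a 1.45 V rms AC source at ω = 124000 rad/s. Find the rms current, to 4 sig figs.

X_L = ωL = 7068 Ω
Z = 1960 + j7068 Ω
|Z| = √(1960² + 7068²) = 7335 Ω
I = V/|Z| = 1.45/7335 = 197.7 μA

197.7 μA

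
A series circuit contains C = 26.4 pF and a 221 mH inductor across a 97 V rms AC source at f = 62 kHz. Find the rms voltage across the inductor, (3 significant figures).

ω = 2πf = 389600 rad/s
X_L = ωL = 86100 Ω
X_C = 1/(ωC) = 97200 Ω
Net reactance X = X_L − X_C = -11100 Ω
Z = − j11100 Ω
|Z| = √(0² + 11100²) = 11100 Ω
I = V/|Z| = 8.70 mA
V_L = I·|Z_L| = 0.00870 × 86100 = 749 V

749 V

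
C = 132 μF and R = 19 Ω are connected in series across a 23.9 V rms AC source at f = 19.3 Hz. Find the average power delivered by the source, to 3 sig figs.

2.55 W

ω = 2πf = 121.3 rad/s
X_C = 1/(ωC) = 62.5 Ω
Z = 19.0 − j62.5 Ω
|Z| = √(19.0² + 62.5²) = 65.3 Ω
∠Z = arctan(-62.5/19.0) = -73.1°
I = V/|Z| = 366 mA
P = VI cos φ = 23.9 × 0.366 × cos(-73.1°) = 2.55 W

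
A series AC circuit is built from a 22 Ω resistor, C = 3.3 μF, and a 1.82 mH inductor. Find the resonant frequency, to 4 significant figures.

ω₀ = 1/√(LC) = 1/√(0.00182 × 3.3e-06) = 12900 rad/s
f₀ = ω₀/(2π) = 2.054 kHz

2.054 kHz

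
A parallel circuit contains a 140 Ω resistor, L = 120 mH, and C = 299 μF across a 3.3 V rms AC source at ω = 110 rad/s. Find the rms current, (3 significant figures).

X_L = ωL = 13.2 Ω
X_C = 1/(ωC) = 30.4 Ω
Parallel: admittances add. Y = 1/R + 1/(jωL) + jωC
Y = (0.00714 − j0.0429) S
|Y| = 0.0435 S → |Z| = 1/|Y| = 23.0 Ω, ∠Z = −∠Y = 80.5°
I = V/|Z| = 3.3/23.0 = 143 mA

143 mA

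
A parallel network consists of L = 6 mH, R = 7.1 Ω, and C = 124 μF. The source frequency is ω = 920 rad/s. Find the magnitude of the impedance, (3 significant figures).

6.41 Ω

X_L = ωL = 5.52 Ω
X_C = 1/(ωC) = 8.77 Ω
Parallel: admittances add. Y = 1/R + 1/(jωL) + jωC
Y = (0.141 − j0.0671) S
|Y| = 0.156 S → |Z| = 1/|Y| = 6.41 Ω, ∠Z = −∠Y = 25.5°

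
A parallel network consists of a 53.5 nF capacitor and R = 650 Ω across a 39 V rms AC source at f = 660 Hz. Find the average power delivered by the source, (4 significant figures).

ω = 2πf = 4147 rad/s
X_C = 1/(ωC) = 4507 Ω
Parallel: admittances add. Y = 1/R + jωC
Y = (0.001538 + j0.0002219) S
|Y| = 0.001554 S → |Z| = 1/|Y| = 643.3 Ω, ∠Z = −∠Y = -8.206°
I = V/|Z| = 60.62 mA
P = VI cos φ = 39 × 0.06062 × cos(-8.206°) = 2.340 W

2.340 W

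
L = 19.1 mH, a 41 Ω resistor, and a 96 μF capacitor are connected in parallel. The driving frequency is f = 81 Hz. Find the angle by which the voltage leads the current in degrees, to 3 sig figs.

65.7°

ω = 2πf = 508.9 rad/s
X_L = ωL = 9.72 Ω
X_C = 1/(ωC) = 20.5 Ω
Parallel: admittances add. Y = 1/R + 1/(jωL) + jωC
Y = (0.0244 − j0.0540) S
|Y| = 0.0593 S → |Z| = 1/|Y| = 16.9 Ω, ∠Z = −∠Y = 65.7°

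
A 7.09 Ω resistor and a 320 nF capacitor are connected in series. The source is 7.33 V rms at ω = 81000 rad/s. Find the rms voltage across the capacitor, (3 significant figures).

X_C = 1/(ωC) = 38.6 Ω
Z = 7.09 − j38.6 Ω
|Z| = √(7.09² + 38.6²) = 39.2 Ω
I = V/|Z| = 187 mA
V_C = I·|Z_C| = 0.187 × 38.6 = 7.21 V

7.21 V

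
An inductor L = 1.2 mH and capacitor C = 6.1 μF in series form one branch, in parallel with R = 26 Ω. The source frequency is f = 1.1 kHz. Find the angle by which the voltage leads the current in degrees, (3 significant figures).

ω = 2πf = 6912 rad/s
X_L = ωL = 8.29 Ω
X_C = 1/(ωC) = 23.7 Ω
Branch 1: Z₁ = R = 26.0 Ω
Branch 2 (series LC): Z₂ = j(X_L − X_C) = −j15.4 Ω
Parallel: Z = Z₁Z₂/(Z₁+Z₂), |Z| = 13.3 Ω, ∠Z = -59.3°

-59.3°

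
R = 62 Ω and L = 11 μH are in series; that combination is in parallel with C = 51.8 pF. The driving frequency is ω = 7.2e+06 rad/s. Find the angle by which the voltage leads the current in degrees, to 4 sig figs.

50.58°

X_L = ωL = 79.20 Ω
X_C = 1/(ωC) = 2681 Ω
Branch 1 (R+jX_L): Z₁ = 62.00 + j79.20 Ω, |Z₁| = 100.6 Ω
Branch 2 (−jX_C): Z₂ = −j2681 Ω
Parallel: Z = Z₁Z₂/(Z₁+Z₂), |Z| = 103.6 Ω, ∠Z = 50.58°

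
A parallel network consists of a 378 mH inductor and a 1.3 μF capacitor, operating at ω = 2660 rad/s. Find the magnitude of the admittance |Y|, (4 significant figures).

2.463 mS

X_L = ωL = 1005 Ω
X_C = 1/(ωC) = 289.2 Ω
Parallel: admittances add. Y = 1/(jωL) + jωC
Y = (0 + j0.002463) S
|Y| = 0.002463 S → |Z| = 1/|Y| = 405.9 Ω, ∠Z = −∠Y = -90.00°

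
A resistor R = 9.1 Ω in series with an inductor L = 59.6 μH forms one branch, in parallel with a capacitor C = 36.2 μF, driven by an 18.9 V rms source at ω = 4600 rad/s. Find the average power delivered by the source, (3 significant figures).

X_L = ωL = 0.274 Ω
X_C = 1/(ωC) = 6.01 Ω
Branch 1 (R+jX_L): Z₁ = 9.10 + j0.274 Ω, |Z₁| = 9.10 Ω
Branch 2 (−jX_C): Z₂ = −j6.01 Ω
Parallel: Z = Z₁Z₂/(Z₁+Z₂), |Z| = 5.08 Ω, ∠Z = -56.1°
I = V/|Z| = 3.72 A
P = VI cos φ = 18.9 × 3.72 × cos(-56.1°) = 39.2 W

39.2 W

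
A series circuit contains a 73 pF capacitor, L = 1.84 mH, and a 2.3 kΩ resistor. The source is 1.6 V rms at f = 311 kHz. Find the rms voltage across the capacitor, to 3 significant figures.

ω = 2πf = 1.954e+06 rad/s
X_L = ωL = 3600 Ω
X_C = 1/(ωC) = 7010 Ω
Net reactance X = X_L − X_C = -3410 Ω
Z = 2300 − j3410 Ω
|Z| = √(2300² + 3410²) = 4120 Ω
I = V/|Z| = 389 μA
V_C = I·|Z_C| = 0.000389 × 7010 = 2.72 V

2.72 V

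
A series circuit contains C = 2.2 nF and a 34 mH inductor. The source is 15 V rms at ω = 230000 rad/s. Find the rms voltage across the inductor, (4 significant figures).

20.07 V

X_L = ωL = 7820 Ω
X_C = 1/(ωC) = 1976 Ω
Net reactance X = X_L − X_C = 5844 Ω
Z = j5844 Ω
|Z| = √(0² + 5844²) = 5844 Ω
I = V/|Z| = 2.567 mA
V_L = I·|Z_L| = 0.002567 × 7820 = 20.07 V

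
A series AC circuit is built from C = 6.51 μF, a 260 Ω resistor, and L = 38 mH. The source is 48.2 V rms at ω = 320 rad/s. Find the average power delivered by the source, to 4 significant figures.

X_L = ωL = 12.16 Ω
X_C = 1/(ωC) = 480.0 Ω
Net reactance X = X_L − X_C = -467.9 Ω
Z = 260.0 − j467.9 Ω
|Z| = √(260.0² + 467.9²) = 535.3 Ω
∠Z = arctan(-467.9/260.0) = -60.94°
I = V/|Z| = 90.05 mA
P = VI cos φ = 48.2 × 0.09005 × cos(-60.94°) = 2.108 W

2.108 W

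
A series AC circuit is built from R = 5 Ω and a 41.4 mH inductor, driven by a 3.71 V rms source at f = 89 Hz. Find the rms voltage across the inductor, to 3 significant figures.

ω = 2πf = 559.2 rad/s
X_L = ωL = 23.2 Ω
Z = 5.00 + j23.2 Ω
|Z| = √(5.00² + 23.2²) = 23.7 Ω
I = V/|Z| = 157 mA
V_L = I·|Z_L| = 0.157 × 23.2 = 3.63 V

3.63 V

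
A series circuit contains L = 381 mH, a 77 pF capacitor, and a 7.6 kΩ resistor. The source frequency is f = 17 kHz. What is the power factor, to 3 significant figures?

ω = 2πf = 106800 rad/s
X_L = ωL = 40700 Ω
X_C = 1/(ωC) = 122000 Ω
Net reactance X = X_L − X_C = -80900 Ω
Z = 7600 − j80900 Ω
|Z| = √(7600² + 80900²) = 81200 Ω
∠Z = arctan(-80900/7600) = -84.6°
cos φ = cos(-84.6°) = 0.0935

0.0935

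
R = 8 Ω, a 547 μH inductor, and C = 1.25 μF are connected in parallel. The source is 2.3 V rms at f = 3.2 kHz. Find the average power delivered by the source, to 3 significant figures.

ω = 2πf = 20110 rad/s
X_L = ωL = 11.0 Ω
X_C = 1/(ωC) = 39.8 Ω
Parallel: admittances add. Y = 1/R + 1/(jωL) + jωC
Y = (0.125 − j0.0658) S
|Y| = 0.141 S → |Z| = 1/|Y| = 7.08 Ω, ∠Z = −∠Y = 27.8°
I = V/|Z| = 325 mA
P = VI cos φ = 2.3 × 0.325 × cos(27.8°) = 661 mW

661 mW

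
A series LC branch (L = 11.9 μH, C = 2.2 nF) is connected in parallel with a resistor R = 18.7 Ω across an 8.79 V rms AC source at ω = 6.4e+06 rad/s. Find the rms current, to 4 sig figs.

1.774 A

X_L = ωL = 76.16 Ω
X_C = 1/(ωC) = 71.02 Ω
Branch 1: Z₁ = R = 18.70 Ω
Branch 2 (series LC): Z₂ = j(X_L − X_C) = j5.137 Ω
Parallel: Z = Z₁Z₂/(Z₁+Z₂), |Z| = 4.954 Ω, ∠Z = 74.64°
I = V/|Z| = 8.79/4.954 = 1.774 A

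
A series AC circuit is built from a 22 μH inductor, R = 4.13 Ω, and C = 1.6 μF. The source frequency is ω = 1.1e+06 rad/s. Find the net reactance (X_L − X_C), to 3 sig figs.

23.6 Ω

X_L = ωL = 24.2 Ω
X_C = 1/(ωC) = 0.568 Ω
X = 24.2 − 0.568 = 23.6 Ω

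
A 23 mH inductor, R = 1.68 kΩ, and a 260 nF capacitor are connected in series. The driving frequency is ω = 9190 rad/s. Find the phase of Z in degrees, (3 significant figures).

X_L = ωL = 211 Ω
X_C = 1/(ωC) = 419 Ω
Net reactance X = X_L − X_C = -207 Ω
Z = 1680 − j207 Ω
|Z| = √(1680² + 207²) = 1690 Ω
∠Z = arctan(-207/1680) = -7.03°

-7.03°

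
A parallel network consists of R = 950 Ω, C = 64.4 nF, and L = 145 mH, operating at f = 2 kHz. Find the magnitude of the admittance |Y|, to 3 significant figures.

1.08 mS

ω = 2πf = 12570 rad/s
X_L = ωL = 1820 Ω
X_C = 1/(ωC) = 1240 Ω
Parallel: admittances add. Y = 1/R + 1/(jωL) + jωC
Y = (0.00105 + j0.000260) S
|Y| = 0.00108 S → |Z| = 1/|Y| = 922 Ω, ∠Z = −∠Y = -13.9°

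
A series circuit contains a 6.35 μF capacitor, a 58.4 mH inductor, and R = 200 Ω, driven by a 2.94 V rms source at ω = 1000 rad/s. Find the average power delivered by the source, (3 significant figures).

34.7 mW

X_L = ωL = 58.4 Ω
X_C = 1/(ωC) = 157 Ω
Net reactance X = X_L − X_C = -99.1 Ω
Z = 200 − j99.1 Ω
|Z| = √(200² + 99.1²) = 223 Ω
∠Z = arctan(-99.1/200) = -26.4°
I = V/|Z| = 13.2 mA
P = VI cos φ = 2.94 × 0.0132 × cos(-26.4°) = 34.7 mW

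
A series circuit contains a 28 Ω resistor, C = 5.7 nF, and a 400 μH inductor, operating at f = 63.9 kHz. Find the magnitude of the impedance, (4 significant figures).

ω = 2πf = 401500 rad/s
X_L = ωL = 160.6 Ω
X_C = 1/(ωC) = 437.0 Ω
Net reactance X = X_L − X_C = -276.4 Ω
Z = 28.00 − j276.4 Ω
|Z| = √(28.00² + 276.4²) = 277.8 Ω

277.8 Ω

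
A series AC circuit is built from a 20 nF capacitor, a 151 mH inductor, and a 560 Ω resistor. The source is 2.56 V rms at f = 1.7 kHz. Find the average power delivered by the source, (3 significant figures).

377 μW

ω = 2πf = 10680 rad/s
X_L = ωL = 1610 Ω
X_C = 1/(ωC) = 4680 Ω
Net reactance X = X_L − X_C = -3070 Ω
Z = 560 − j3070 Ω
|Z| = √(560² + 3070²) = 3120 Ω
∠Z = arctan(-3070/560) = -79.7°
I = V/|Z| = 821 μA
P = VI cos φ = 2.56 × 0.000821 × cos(-79.7°) = 377 μW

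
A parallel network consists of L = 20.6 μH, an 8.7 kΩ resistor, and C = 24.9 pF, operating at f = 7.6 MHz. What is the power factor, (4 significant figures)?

ω = 2πf = 4.775e+07 rad/s
X_L = ωL = 983.7 Ω
X_C = 1/(ωC) = 841.0 Ω
Parallel: admittances add. Y = 1/R + 1/(jωL) + jωC
Y = (0.0001149 + j0.0001725) S
|Y| = 0.0002073 S → |Z| = 1/|Y| = 4825 Ω, ∠Z = −∠Y = -56.32°
cos φ = cos(-56.32°) = 0.5546

0.5546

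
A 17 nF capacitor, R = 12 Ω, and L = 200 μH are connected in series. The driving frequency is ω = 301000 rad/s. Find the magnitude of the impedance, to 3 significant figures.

136 Ω

X_L = ωL = 60.2 Ω
X_C = 1/(ωC) = 195 Ω
Net reactance X = X_L − X_C = -135 Ω
Z = 12.0 − j135 Ω
|Z| = √(12.0² + 135²) = 136 Ω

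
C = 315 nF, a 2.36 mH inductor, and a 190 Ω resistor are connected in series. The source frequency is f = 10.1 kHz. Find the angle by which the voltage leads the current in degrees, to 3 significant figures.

27.7°

ω = 2πf = 63460 rad/s
X_L = ωL = 150 Ω
X_C = 1/(ωC) = 50.0 Ω
Net reactance X = X_L − X_C = 99.7 Ω
Z = 190 + j99.7 Ω
|Z| = √(190² + 99.7²) = 215 Ω
∠Z = arctan(99.7/190) = 27.7°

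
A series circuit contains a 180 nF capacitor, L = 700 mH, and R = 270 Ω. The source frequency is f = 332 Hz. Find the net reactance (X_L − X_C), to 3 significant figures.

ω = 2πf = 2086 rad/s
X_L = ωL = 1460 Ω
X_C = 1/(ωC) = 2660 Ω
X = 1460 − 2660 = -1200 Ω

-1200 Ω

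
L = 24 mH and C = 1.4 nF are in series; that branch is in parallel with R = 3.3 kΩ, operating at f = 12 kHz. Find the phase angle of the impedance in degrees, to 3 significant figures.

-23.3°

ω = 2πf = 75400 rad/s
X_L = ωL = 1810 Ω
X_C = 1/(ωC) = 9470 Ω
Branch 1: Z₁ = R = 3300 Ω
Branch 2 (series LC): Z₂ = j(X_L − X_C) = −j7660 Ω
Parallel: Z = Z₁Z₂/(Z₁+Z₂), |Z| = 3030 Ω, ∠Z = -23.3°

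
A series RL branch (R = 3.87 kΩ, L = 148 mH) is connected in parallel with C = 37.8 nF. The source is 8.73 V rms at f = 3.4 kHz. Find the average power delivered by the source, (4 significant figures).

ω = 2πf = 21360 rad/s
X_L = ωL = 3162 Ω
X_C = 1/(ωC) = 1238 Ω
Branch 1 (R+jX_L): Z₁ = 3870 + j3162 Ω, |Z₁| = 4997 Ω
Branch 2 (−jX_C): Z₂ = −j1238 Ω
Parallel: Z = Z₁Z₂/(Z₁+Z₂), |Z| = 1432 Ω, ∠Z = -77.18°
I = V/|Z| = 6.096 mA
P = VI cos φ = 8.73 × 0.006096 × cos(-77.18°) = 11.81 mW

11.81 mW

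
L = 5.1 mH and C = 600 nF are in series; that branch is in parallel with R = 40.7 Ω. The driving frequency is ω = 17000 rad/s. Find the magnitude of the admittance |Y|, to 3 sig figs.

X_L = ωL = 86.7 Ω
X_C = 1/(ωC) = 98.0 Ω
Branch 1: Z₁ = R = 40.7 Ω
Branch 2 (series LC): Z₂ = j(X_L − X_C) = −j11.3 Ω
Parallel: Z = Z₁Z₂/(Z₁+Z₂), |Z| = 10.9 Ω, ∠Z = -74.4°
|Y| = 1/|Z| = 91.5 mS

91.5 mS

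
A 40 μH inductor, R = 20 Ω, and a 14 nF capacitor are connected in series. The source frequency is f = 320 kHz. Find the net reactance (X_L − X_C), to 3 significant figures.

ω = 2πf = 2.011e+06 rad/s
X_L = ωL = 80.4 Ω
X_C = 1/(ωC) = 35.5 Ω
X = 80.4 − 35.5 = 44.9 Ω

44.9 Ω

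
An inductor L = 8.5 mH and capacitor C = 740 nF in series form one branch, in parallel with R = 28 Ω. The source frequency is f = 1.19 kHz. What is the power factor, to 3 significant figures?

ω = 2πf = 7477 rad/s
X_L = ωL = 63.6 Ω
X_C = 1/(ωC) = 181 Ω
Branch 1: Z₁ = R = 28.0 Ω
Branch 2 (series LC): Z₂ = j(X_L − X_C) = −j117 Ω
Parallel: Z = Z₁Z₂/(Z₁+Z₂), |Z| = 27.2 Ω, ∠Z = -13.4°
cos φ = cos(-13.4°) = 0.973

0.973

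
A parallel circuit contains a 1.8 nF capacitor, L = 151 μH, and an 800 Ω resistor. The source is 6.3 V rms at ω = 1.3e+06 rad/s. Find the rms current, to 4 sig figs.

19.06 mA

X_L = ωL = 196.3 Ω
X_C = 1/(ωC) = 427.4 Ω
Parallel: admittances add. Y = 1/R + 1/(jωL) + jωC
Y = (0.001250 − j0.002754) S
|Y| = 0.003025 S → |Z| = 1/|Y| = 330.6 Ω, ∠Z = −∠Y = 65.59°
I = V/|Z| = 6.3/330.6 = 19.06 mA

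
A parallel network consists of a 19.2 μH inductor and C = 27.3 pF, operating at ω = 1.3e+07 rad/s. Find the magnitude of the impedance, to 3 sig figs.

274 Ω

X_L = ωL = 250 Ω
X_C = 1/(ωC) = 2820 Ω
Parallel: admittances add. Y = 1/(jωL) + jωC
Y = (0 − j0.00365) S
|Y| = 0.00365 S → |Z| = 1/|Y| = 274 Ω, ∠Z = −∠Y = 90.0°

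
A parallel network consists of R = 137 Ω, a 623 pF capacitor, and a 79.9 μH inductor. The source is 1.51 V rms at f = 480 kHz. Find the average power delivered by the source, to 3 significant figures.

ω = 2πf = 3.016e+06 rad/s
X_L = ωL = 241 Ω
X_C = 1/(ωC) = 532 Ω
Parallel: admittances add. Y = 1/R + 1/(jωL) + jωC
Y = (0.00730 − j0.00227) S
|Y| = 0.00764 S → |Z| = 1/|Y| = 131 Ω, ∠Z = −∠Y = 17.3°
I = V/|Z| = 11.5 mA
P = VI cos φ = 1.51 × 0.0115 × cos(17.3°) = 16.6 mW

16.6 mW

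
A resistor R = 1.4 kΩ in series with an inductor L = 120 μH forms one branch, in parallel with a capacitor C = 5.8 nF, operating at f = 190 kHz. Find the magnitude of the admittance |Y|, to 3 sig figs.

6.89 mS

ω = 2πf = 1.194e+06 rad/s
X_L = ωL = 143 Ω
X_C = 1/(ωC) = 144 Ω
Branch 1 (R+jX_L): Z₁ = 1400 + j143 Ω, |Z₁| = 1410 Ω
Branch 2 (−jX_C): Z₂ = −j144 Ω
Parallel: Z = Z₁Z₂/(Z₁+Z₂), |Z| = 145 Ω, ∠Z = -84.1°
|Y| = 1/|Z| = 6.89 mS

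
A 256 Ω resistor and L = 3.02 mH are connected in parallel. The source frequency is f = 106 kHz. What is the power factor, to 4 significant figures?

0.9920

ω = 2πf = 666000 rad/s
X_L = ωL = 2011 Ω
Parallel: admittances add. Y = 1/R + 1/(jωL)
Y = (0.003906 − j0.0004972) S
|Y| = 0.003938 S → |Z| = 1/|Y| = 254.0 Ω, ∠Z = −∠Y = 7.253°
cos φ = cos(7.253°) = 0.9920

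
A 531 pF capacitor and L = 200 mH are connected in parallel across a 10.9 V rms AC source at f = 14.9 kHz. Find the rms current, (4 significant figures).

ω = 2πf = 93620 rad/s
X_L = ωL = 18720 Ω
X_C = 1/(ωC) = 20120 Ω
Parallel: admittances add. Y = 1/(jωL) + jωC
Y = (0 − j3.696e-06) S
|Y| = 3.696e-06 S → |Z| = 1/|Y| = 270600 Ω, ∠Z = −∠Y = 90.00°
I = V/|Z| = 10.9/270600 = 40.28 μA

40.28 μA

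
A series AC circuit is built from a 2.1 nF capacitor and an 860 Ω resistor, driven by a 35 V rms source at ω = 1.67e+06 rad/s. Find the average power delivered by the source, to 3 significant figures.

X_C = 1/(ωC) = 285 Ω
Z = 860 − j285 Ω
|Z| = √(860² + 285²) = 906 Ω
∠Z = arctan(-285/860) = -18.3°
I = V/|Z| = 38.6 mA
P = VI cos φ = 35 × 0.0386 × cos(-18.3°) = 1.28 W

1.28 W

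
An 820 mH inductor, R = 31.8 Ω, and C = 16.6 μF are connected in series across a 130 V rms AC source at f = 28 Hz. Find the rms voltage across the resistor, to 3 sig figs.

ω = 2πf = 175.9 rad/s
X_L = ωL = 144 Ω
X_C = 1/(ωC) = 342 Ω
Net reactance X = X_L − X_C = -198 Ω
Z = 31.8 − j198 Ω
|Z| = √(31.8² + 198²) = 201 Ω
I = V/|Z| = 648 mA
V_R = I·|Z_R| = 0.648 × 31.8 = 20.6 V

20.6 V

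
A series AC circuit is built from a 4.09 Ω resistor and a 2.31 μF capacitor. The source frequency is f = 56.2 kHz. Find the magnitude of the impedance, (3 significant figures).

4.27 Ω

ω = 2πf = 353100 rad/s
X_C = 1/(ωC) = 1.23 Ω
Z = 4.09 − j1.23 Ω
|Z| = √(4.09² + 1.23²) = 4.27 Ω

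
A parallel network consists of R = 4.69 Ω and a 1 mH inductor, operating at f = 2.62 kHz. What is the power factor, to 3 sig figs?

0.962

ω = 2πf = 16460 rad/s
X_L = ωL = 16.5 Ω
Parallel: admittances add. Y = 1/R + 1/(jωL)
Y = (0.213 − j0.0607) S
|Y| = 0.222 S → |Z| = 1/|Y| = 4.51 Ω, ∠Z = −∠Y = 15.9°
cos φ = cos(15.9°) = 0.962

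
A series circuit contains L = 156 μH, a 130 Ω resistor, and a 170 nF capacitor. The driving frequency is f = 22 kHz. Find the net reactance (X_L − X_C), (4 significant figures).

-20.99 Ω

ω = 2πf = 138200 rad/s
X_L = ωL = 21.56 Ω
X_C = 1/(ωC) = 42.55 Ω
X = 21.56 − 42.55 = -20.99 Ω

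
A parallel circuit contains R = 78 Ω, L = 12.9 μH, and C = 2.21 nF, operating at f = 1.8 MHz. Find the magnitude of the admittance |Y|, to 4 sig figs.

ω = 2πf = 1.131e+07 rad/s
X_L = ωL = 145.9 Ω
X_C = 1/(ωC) = 40.01 Ω
Parallel: admittances add. Y = 1/R + 1/(jωL) + jωC
Y = (0.01282 + j0.01814) S
|Y| = 0.02221 S → |Z| = 1/|Y| = 45.02 Ω, ∠Z = −∠Y = -54.75°

22.21 mS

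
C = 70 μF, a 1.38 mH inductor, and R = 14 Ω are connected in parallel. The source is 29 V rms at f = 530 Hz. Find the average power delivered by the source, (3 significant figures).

60.1 W

ω = 2πf = 3330 rad/s
X_L = ωL = 4.60 Ω
X_C = 1/(ωC) = 4.29 Ω
Parallel: admittances add. Y = 1/R + 1/(jωL) + jωC
Y = (0.0714 + j0.0155) S
|Y| = 0.0731 S → |Z| = 1/|Y| = 13.7 Ω, ∠Z = −∠Y = -12.2°
I = V/|Z| = 2.12 A
P = VI cos φ = 29 × 2.12 × cos(-12.2°) = 60.1 W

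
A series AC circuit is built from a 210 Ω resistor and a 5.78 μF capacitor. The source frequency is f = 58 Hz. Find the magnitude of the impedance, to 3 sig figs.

ω = 2πf = 364.4 rad/s
X_C = 1/(ωC) = 475 Ω
Z = 210 − j475 Ω
|Z| = √(210² + 475²) = 519 Ω

519 Ω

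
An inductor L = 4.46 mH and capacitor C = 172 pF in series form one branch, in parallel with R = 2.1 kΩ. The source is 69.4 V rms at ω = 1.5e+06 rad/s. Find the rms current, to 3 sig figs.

41.2 mA

X_L = ωL = 6690 Ω
X_C = 1/(ωC) = 3880 Ω
Branch 1: Z₁ = R = 2100 Ω
Branch 2 (series LC): Z₂ = j(X_L − X_C) = j2810 Ω
Parallel: Z = Z₁Z₂/(Z₁+Z₂), |Z| = 1680 Ω, ∠Z = 36.7°
I = V/|Z| = 69.4/1680 = 41.2 mA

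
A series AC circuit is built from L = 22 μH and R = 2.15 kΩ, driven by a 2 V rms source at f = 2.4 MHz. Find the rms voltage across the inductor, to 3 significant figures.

ω = 2πf = 1.508e+07 rad/s
X_L = ωL = 332 Ω
Z = 2150 + j332 Ω
|Z| = √(2150² + 332²) = 2180 Ω
I = V/|Z| = 919 μA
V_L = I·|Z_L| = 0.000919 × 332 = 0.305 V

0.305 V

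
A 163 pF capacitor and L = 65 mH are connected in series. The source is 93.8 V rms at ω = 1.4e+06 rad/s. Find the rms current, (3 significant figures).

X_L = ωL = 91000 Ω
X_C = 1/(ωC) = 4380 Ω
Net reactance X = X_L − X_C = 86600 Ω
Z = j86600 Ω
|Z| = √(0² + 86600²) = 86600 Ω
I = V/|Z| = 93.8/86600 = 1.08 mA

1.08 mA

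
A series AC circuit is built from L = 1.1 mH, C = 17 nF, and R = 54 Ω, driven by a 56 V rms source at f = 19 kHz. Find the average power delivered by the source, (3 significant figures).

ω = 2πf = 119400 rad/s
X_L = ωL = 131 Ω
X_C = 1/(ωC) = 493 Ω
Net reactance X = X_L − X_C = -361 Ω
Z = 54.0 − j361 Ω
|Z| = √(54.0² + 361²) = 365 Ω
∠Z = arctan(-361/54.0) = -81.5°
I = V/|Z| = 153 mA
P = VI cos φ = 56 × 0.153 × cos(-81.5°) = 1.27 W

1.27 W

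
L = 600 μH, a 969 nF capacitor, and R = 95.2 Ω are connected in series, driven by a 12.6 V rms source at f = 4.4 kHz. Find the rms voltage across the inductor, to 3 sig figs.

2.15 V

ω = 2πf = 27650 rad/s
X_L = ωL = 16.6 Ω
X_C = 1/(ωC) = 37.3 Ω
Net reactance X = X_L − X_C = -20.7 Ω
Z = 95.2 − j20.7 Ω
|Z| = √(95.2² + 20.7²) = 97.4 Ω
I = V/|Z| = 129 mA
V_L = I·|Z_L| = 0.129 × 16.6 = 2.15 V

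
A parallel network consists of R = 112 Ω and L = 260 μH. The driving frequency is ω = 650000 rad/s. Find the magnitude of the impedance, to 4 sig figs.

X_L = ωL = 169.0 Ω
Parallel: admittances add. Y = 1/R + 1/(jωL)
Y = (0.008929 − j0.005917) S
|Y| = 0.01071 S → |Z| = 1/|Y| = 93.36 Ω, ∠Z = −∠Y = 33.53°

93.36 Ω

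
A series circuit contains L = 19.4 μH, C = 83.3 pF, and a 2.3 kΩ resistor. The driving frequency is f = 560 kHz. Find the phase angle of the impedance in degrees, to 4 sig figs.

ω = 2πf = 3.519e+06 rad/s
X_L = ωL = 68.26 Ω
X_C = 1/(ωC) = 3412 Ω
Net reactance X = X_L − X_C = -3344 Ω
Z = 2300 − j3344 Ω
|Z| = √(2300² + 3344²) = 4058 Ω
∠Z = arctan(-3344/2300) = -55.48°

-55.48°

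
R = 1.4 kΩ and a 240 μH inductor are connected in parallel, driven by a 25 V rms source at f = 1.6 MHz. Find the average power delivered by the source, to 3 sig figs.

ω = 2πf = 1.005e+07 rad/s
X_L = ωL = 2410 Ω
Parallel: admittances add. Y = 1/R + 1/(jωL)
Y = (0.000714 − j0.000414) S
|Y| = 0.000826 S → |Z| = 1/|Y| = 1210 Ω, ∠Z = −∠Y = 30.1°
I = V/|Z| = 20.6 mA
P = VI cos φ = 25 × 0.0206 × cos(30.1°) = 446 mW

446 mW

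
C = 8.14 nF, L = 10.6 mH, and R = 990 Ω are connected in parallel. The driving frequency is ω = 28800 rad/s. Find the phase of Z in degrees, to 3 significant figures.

71.6°

X_L = ωL = 305 Ω
X_C = 1/(ωC) = 4270 Ω
Parallel: admittances add. Y = 1/R + 1/(jωL) + jωC
Y = (0.00101 − j0.00304) S
|Y| = 0.00320 S → |Z| = 1/|Y| = 312 Ω, ∠Z = −∠Y = 71.6°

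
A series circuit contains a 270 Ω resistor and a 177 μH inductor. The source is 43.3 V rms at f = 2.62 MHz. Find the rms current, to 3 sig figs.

14.8 mA

ω = 2πf = 1.646e+07 rad/s
X_L = ωL = 2910 Ω
Z = 270 + j2910 Ω
|Z| = √(270² + 2910²) = 2930 Ω
I = V/|Z| = 43.3/2930 = 14.8 mA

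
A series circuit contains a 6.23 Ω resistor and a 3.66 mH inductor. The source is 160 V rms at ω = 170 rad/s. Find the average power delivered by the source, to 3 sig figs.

X_L = ωL = 0.622 Ω
Z = 6.23 + j0.622 Ω
|Z| = √(6.23² + 0.622²) = 6.26 Ω
∠Z = arctan(0.622/6.23) = 5.70°
I = V/|Z| = 25.6 A
P = VI cos φ = 160 × 25.6 × cos(5.70°) = 4.07 kW

4.07 kW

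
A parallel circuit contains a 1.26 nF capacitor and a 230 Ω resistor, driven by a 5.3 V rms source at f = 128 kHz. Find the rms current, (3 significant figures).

ω = 2πf = 804200 rad/s
X_C = 1/(ωC) = 987 Ω
Parallel: admittances add. Y = 1/R + jωC
Y = (0.00435 + j0.00101) S
|Y| = 0.00446 S → |Z| = 1/|Y| = 224 Ω, ∠Z = −∠Y = -13.1°
I = V/|Z| = 5.3/224 = 23.7 mA

23.7 mA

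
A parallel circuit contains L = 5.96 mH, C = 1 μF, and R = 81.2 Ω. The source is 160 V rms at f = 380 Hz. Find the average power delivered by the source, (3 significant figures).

ω = 2πf = 2388 rad/s
X_L = ωL = 14.2 Ω
X_C = 1/(ωC) = 419 Ω
Parallel: admittances add. Y = 1/R + 1/(jωL) + jωC
Y = (0.0123 − j0.0679) S
|Y| = 0.0690 S → |Z| = 1/|Y| = 14.5 Ω, ∠Z = −∠Y = 79.7°
I = V/|Z| = 11.0 A
P = VI cos φ = 160 × 11.0 × cos(79.7°) = 315 W

315 W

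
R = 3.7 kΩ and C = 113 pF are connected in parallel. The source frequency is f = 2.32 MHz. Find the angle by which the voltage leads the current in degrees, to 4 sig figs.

ω = 2πf = 1.458e+07 rad/s
X_C = 1/(ωC) = 607.1 Ω
Parallel: admittances add. Y = 1/R + jωC
Y = (0.0002703 + j0.001647) S
|Y| = 0.001669 S → |Z| = 1/|Y| = 599.1 Ω, ∠Z = −∠Y = -80.68°

-80.68°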